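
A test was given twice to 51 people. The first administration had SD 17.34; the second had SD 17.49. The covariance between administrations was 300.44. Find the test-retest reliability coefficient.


r = cov(X,Y) / (SD_X * SD_Y)
r = 300.44 / (17.34 * 17.49)
r = 300.44 / 303.2766
r = 0.9906

0.9906


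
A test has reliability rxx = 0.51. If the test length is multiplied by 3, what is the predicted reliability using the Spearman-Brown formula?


r_new = (n * rxx) / (1 + (n-1) * rxx)
r_new = (3 * 0.51) / (1 + 2 * 0.51)
r_new = 1.53 / 2.02
r_new = 0.7574

0.7574


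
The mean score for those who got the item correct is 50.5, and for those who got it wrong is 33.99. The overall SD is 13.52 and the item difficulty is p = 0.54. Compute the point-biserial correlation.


q = 1 - p = 0.46
rpb = ((M1 - M0) / SD) * sqrt(p * q)
rpb = ((50.5 - 33.99) / 13.52) * sqrt(0.54 * 0.46)
rpb = 0.6086

0.6086


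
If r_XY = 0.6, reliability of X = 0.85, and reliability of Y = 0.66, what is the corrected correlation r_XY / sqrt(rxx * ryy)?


r_corrected = rxy / sqrt(rxx * ryy)
= 0.6 / sqrt(0.85 * 0.66)
= 0.6 / sqrt(0.561)
= 0.6 / 0.748999
r_corrected = 0.8011

0.8011


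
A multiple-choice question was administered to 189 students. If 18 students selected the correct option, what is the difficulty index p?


Item difficulty p = number correct / total examinees
p = 18 / 189
p = 0.0952

0.0952


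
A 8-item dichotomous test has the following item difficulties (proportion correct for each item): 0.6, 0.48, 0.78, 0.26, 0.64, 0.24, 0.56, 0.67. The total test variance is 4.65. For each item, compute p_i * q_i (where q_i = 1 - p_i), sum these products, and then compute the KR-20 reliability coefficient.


For each item, compute p_i * q_i:
  Item 1: 0.6 * 0.4 = 0.24
  Item 2: 0.48 * 0.52 = 0.2496
  Item 3: 0.78 * 0.22 = 0.1716
  Item 4: 0.26 * 0.74 = 0.1924
  Item 5: 0.64 * 0.36 = 0.2304
  Item 6: 0.24 * 0.76 = 0.1824
  Item 7: 0.56 * 0.44 = 0.2464
  Item 8: 0.67 * 0.33 = 0.2211
Sum(p_i * q_i) = 0.24 + 0.2496 + 0.1716 + 0.1924 + 0.2304 + 0.1824 + 0.2464 + 0.2211 = 1.7339
KR-20 = (k/(k-1)) * (1 - Sum(p_i*q_i) / Var_total)
= (8/7) * (1 - 1.7339/4.65)
= 1.1429 * 0.6271
KR-20 = 0.7167

0.7167


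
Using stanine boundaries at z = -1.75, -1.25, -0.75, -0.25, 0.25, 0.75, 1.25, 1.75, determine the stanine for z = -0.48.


Stanine boundaries: [-1.75, -1.25, -0.75, -0.25, 0.25, 0.75, 1.25, 1.75]
z = -0.48
Check each boundary:
  z >= -1.75 -> could be stanine 2
  z >= -1.25 -> could be stanine 3
  z >= -0.75 -> could be stanine 4
  z < -0.25
  z < 0.25
  z < 0.75
  z < 1.25
  z < 1.75
Highest qualifying boundary gives stanine = 4

4


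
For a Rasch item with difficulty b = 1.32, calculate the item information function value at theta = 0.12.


P = 1/(1+exp(-(0.12-1.32))) = 0.2315
I = P*(1-P) = 0.2315 * 0.7685
I = 0.1779

0.1779


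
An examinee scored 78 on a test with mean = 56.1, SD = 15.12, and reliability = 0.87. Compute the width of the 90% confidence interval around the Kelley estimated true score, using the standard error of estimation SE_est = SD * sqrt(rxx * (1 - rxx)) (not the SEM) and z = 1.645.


True score estimate = 0.87*78 + 0.13*56.1 = 75.153
SE_est = SD * sqrt(rxx * (1 - rxx)) = 15.12 * sqrt(0.87 * 0.13) = 15.12 * sqrt(0.1131) = 5.084908
CI = T_est +/- z * SE_est, so width = 2 * z * SE_est = 2 * 1.645 * 5.084908
Width = 16.7293

16.7293


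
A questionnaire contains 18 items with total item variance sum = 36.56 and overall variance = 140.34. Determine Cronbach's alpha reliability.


alpha = (k/(k-1)) * (1 - sum(si^2)/s_total^2)
= (18/17) * (1 - 36.56/140.34)
alpha = 0.783

0.783


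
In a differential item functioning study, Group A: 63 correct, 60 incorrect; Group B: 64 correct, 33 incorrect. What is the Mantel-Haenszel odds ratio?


Odds_A = 63/60 = 1.05
Odds_B = 64/33 = 1.9394
OR = Odds_A / Odds_B = 1.05 / 1.9394
Exactly, OR = (63 * 33) / (60 * 64) = 2079 / 3840
OR = 0.5414

0.5414


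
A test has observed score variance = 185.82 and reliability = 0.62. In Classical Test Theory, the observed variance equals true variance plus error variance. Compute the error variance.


var_true = rxx * var_obs = 0.62 * 185.82 = 115.2084
var_error = var_obs - var_true
var_error = 185.82 - 115.2084
var_error = 70.6116

70.6116


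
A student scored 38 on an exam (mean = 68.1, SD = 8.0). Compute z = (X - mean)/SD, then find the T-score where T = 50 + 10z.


z = (X - mean) / SD = (38 - 68.1) / 8.0
z = -30.1 / 8.0
z = -3.7625
T-score = T = 50 + 10z
Carry z at full precision (z = -30.1 / 8.0) into the conversion:
T-score = 50 + 10 * (-30.1 / 8.0) = 50 + -301 / 8.0
T-score = 50 + -37.625
T-score = 12.375

12.375


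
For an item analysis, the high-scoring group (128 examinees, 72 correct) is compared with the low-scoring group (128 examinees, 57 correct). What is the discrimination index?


p_upper = 72/128 = 0.5625
p_lower = 57/128 = 0.4453
D = 0.5625 - 0.4453 = 0.1172

0.1172


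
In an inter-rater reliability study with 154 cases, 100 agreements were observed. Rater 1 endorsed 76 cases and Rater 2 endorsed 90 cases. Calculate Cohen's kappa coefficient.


P_o = 100/154 = 0.649351
P_e = (76*90 + 78*64) / 23716 = 0.498904
kappa = (P_o - P_e) / (1 - P_e)
kappa = (0.649351 - 0.498904) / (1 - 0.498904)
kappa = 0.3002

0.3002


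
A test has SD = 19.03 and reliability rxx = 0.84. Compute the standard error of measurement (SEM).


SEM = SD * sqrt(1 - rxx)
SEM = 19.03 * sqrt(1 - 0.84)
SEM = 19.03 * sqrt(0.16) = 19.03 * 0.4
SEM = 7.612

7.612


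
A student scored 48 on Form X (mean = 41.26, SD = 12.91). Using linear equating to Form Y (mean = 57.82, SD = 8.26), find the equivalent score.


slope = SD_Y / SD_X = 8.26 / 12.91 ~ 0.6398
intercept = mean_Y - slope * mean_X = 57.82 - (8.26 / 12.91) * 41.26 ~ 31.4213
Y = slope * X + intercept. To avoid rounding drift from the rounded slope/intercept, evaluate the equivalent form Y = mean_Y + SD_Y * (X - mean_X) / SD_X at full precision:
Y = 57.82 + 8.26 * (48 - 41.26) / 12.91
Y = 57.82 + 8.26 * 6.74 / 12.91
Y = 57.82 + 55.6724 / 12.91
Y = 57.82 + 4.3123
Y = 62.1323

62.1323


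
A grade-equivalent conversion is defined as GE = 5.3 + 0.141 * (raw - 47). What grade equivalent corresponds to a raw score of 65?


raw - median = 65 - 47 = 18
slope * diff = 0.141 * 18 = 2.538
GE = 5.3 + 2.538
GE = 7.838

7.838


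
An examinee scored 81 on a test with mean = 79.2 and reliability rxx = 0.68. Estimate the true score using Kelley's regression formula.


T_est = rxx * X + (1 - rxx) * mean
T_est = 0.68 * 81 + 0.32 * 79.2
T_est = 55.08 + 25.344
T_est = 80.424

80.424


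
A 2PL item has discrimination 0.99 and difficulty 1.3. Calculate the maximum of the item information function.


For 2PL, max info at theta = b = 1.3
I_max = a^2 / 4 = 0.99^2 / 4
= 0.9801 / 4
I_max = 0.245

0.245


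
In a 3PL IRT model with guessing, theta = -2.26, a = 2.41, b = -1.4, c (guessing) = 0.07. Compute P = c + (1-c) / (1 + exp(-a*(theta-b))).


logit = 2.41*(-2.26 - -1.4) = -2.0726
P* = 1/(1 + exp(--2.0726)) = 0.1118
P = 0.07 + (1 - 0.07) * 0.1118
P = 0.174

0.174


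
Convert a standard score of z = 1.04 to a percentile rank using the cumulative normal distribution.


CDF(z) = 0.5 * (1 + erf(z/sqrt(2)))
erf(0.7354) = 0.7017
CDF = 0.8508
Percentile rank = 0.8508 * 100 = 85.08

85.08


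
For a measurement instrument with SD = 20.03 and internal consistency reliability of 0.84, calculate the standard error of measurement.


SEM = SD * sqrt(1 - rxx)
SEM = 20.03 * sqrt(1 - 0.84)
SEM = 20.03 * sqrt(0.16) = 20.03 * 0.4
SEM = 8.012

8.012


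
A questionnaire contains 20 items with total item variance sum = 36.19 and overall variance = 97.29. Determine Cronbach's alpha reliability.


alpha = (k/(k-1)) * (1 - sum(si^2)/s_total^2)
= (20/19) * (1 - 36.19/97.29)
alpha = 0.6611

0.6611


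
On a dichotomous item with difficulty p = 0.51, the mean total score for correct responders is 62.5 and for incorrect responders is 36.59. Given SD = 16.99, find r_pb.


q = 1 - p = 0.49
rpb = ((M1 - M0) / SD) * sqrt(p * q)
rpb = ((62.5 - 36.59) / 16.99) * sqrt(0.51 * 0.49)
rpb = 0.7624

0.7624


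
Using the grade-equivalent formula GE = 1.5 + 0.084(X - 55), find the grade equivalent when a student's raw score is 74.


raw - median = 74 - 55 = 19
slope * diff = 0.084 * 19 = 1.596
GE = 1.5 + 1.596
GE = 3.096

3.096


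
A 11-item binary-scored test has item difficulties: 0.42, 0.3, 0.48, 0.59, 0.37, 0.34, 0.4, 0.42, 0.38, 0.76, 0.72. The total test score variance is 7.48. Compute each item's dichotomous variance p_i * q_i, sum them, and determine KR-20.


For each item, compute p_i * q_i:
  Item 1: 0.42 * 0.58 = 0.2436
  Item 2: 0.3 * 0.7 = 0.21
  Item 3: 0.48 * 0.52 = 0.2496
  Item 4: 0.59 * 0.41 = 0.2419
  Item 5: 0.37 * 0.63 = 0.2331
  Item 6: 0.34 * 0.66 = 0.2244
  Item 7: 0.4 * 0.6 = 0.24
  Item 8: 0.42 * 0.58 = 0.2436
  Item 9: 0.38 * 0.62 = 0.2356
  Item 10: 0.76 * 0.24 = 0.1824
  Item 11: 0.72 * 0.28 = 0.2016
Sum(p_i * q_i) = 0.2436 + 0.21 + 0.2496 + 0.2419 + 0.2331 + 0.2244 + 0.24 + 0.2436 + 0.2356 + 0.1824 + 0.2016 = 2.5058
KR-20 = (k/(k-1)) * (1 - Sum(p_i*q_i) / Var_total)
= (11/10) * (1 - 2.5058/7.48)
= 1.1 * 0.665
KR-20 = 0.7315

0.7315


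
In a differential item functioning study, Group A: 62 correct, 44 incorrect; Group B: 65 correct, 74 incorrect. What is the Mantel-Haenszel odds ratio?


Odds_A = 62/44 = 1.4091
Odds_B = 65/74 = 0.8784
OR = Odds_A / Odds_B = 1.4091 / 0.8784
Exactly, OR = (62 * 74) / (44 * 65) = 4588 / 2860
OR = 1.6042

1.6042


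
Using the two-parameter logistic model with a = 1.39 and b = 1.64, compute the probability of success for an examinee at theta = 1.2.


a*(theta - b) = 1.39 * (1.2 - 1.64) = -0.6116
exp(--0.6116) = 1.8434
P = 1 / (1 + 1.8434)
P = 0.3517

0.3517


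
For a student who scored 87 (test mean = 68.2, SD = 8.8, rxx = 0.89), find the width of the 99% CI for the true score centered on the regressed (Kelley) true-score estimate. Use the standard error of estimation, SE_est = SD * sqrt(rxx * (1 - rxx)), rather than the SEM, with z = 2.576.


True score estimate = 0.89*87 + 0.11*68.2 = 84.932
SE_est = SD * sqrt(rxx * (1 - rxx)) = 8.8 * sqrt(0.89 * 0.11) = 8.8 * sqrt(0.0979) = 2.75343
CI = T_est +/- z * SE_est, so width = 2 * z * SE_est = 2 * 2.576 * 2.75343
Width = 14.1857

14.1857


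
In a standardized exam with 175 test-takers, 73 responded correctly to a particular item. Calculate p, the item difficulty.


Item difficulty p = number correct / total examinees
p = 73 / 175
p = 0.4171

0.4171


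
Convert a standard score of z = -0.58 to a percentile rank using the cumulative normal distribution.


CDF(z) = 0.5 * (1 + erf(z/sqrt(2)))
erf(-0.4101) = -0.4381
CDF = 0.281
Percentile rank = 0.281 * 100 = 28.1

28.1


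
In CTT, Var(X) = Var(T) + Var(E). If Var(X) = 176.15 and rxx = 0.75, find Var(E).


var_true = rxx * var_obs = 0.75 * 176.15 = 132.1125
var_error = var_obs - var_true
var_error = 176.15 - 132.1125
var_error = 44.0375

44.0375


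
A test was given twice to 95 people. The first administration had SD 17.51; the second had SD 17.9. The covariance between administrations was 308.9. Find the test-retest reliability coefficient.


r = cov(X,Y) / (SD_X * SD_Y)
r = 308.9 / (17.51 * 17.9)
r = 308.9 / 313.429
r = 0.9856

0.9856


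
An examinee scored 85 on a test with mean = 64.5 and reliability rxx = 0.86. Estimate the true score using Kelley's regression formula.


T_est = rxx * X + (1 - rxx) * mean
T_est = 0.86 * 85 + 0.14 * 64.5
T_est = 73.1 + 9.03
T_est = 82.13

82.13


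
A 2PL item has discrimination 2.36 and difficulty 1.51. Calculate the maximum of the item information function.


For 2PL, max info at theta = b = 1.51
I_max = a^2 / 4 = 2.36^2 / 4
= 5.5696 / 4
I_max = 1.3924

1.3924


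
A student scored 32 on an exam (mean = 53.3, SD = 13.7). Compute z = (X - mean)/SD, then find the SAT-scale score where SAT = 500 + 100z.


z = (X - mean) / SD = (32 - 53.3) / 13.7
z = -21.3 / 13.7
z = -1.5547
SAT-scale = SAT = 500 + 100z
Carry z at full precision (z = -21.3 / 13.7) into the conversion:
SAT-scale = 500 + 100 * (-21.3 / 13.7) = 500 + -2130 / 13.7
SAT-scale = 500 + -155.4745
SAT-scale = 344.5255

344.5255


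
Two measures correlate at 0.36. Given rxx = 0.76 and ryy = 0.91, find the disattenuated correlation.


r_corrected = rxy / sqrt(rxx * ryy)
= 0.36 / sqrt(0.76 * 0.91)
= 0.36 / sqrt(0.6916)
= 0.36 / 0.831625
r_corrected = 0.4329

0.4329


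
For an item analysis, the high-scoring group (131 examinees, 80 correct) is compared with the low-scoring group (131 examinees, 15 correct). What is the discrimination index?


p_upper = 80/131 = 0.6107
p_lower = 15/131 = 0.1145
D = 0.6107 - 0.1145 = 0.4962

0.4962


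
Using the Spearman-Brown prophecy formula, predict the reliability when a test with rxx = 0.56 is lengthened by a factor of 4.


r_new = (n * rxx) / (1 + (n-1) * rxx)
r_new = (4 * 0.56) / (1 + 3 * 0.56)
r_new = 2.24 / 2.68
r_new = 0.8358

0.8358


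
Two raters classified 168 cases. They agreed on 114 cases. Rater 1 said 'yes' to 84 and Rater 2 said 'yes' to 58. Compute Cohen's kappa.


P_o = 114/168 = 0.678571
P_e = (84*58 + 84*110) / 28224 = 0.5
kappa = (P_o - P_e) / (1 - P_e)
kappa = (0.678571 - 0.5) / (1 - 0.5)
kappa = 0.3571

0.3571


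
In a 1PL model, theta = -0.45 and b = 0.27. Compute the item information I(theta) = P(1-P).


P = 1/(1+exp(-(-0.45-0.27))) = 0.3274
I = P*(1-P) = 0.3274 * 0.6726
I = 0.2202

0.2202


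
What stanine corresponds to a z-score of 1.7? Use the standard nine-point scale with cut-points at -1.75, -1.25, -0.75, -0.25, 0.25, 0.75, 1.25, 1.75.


Stanine boundaries: [-1.75, -1.25, -0.75, -0.25, 0.25, 0.75, 1.25, 1.75]
z = 1.7
Check each boundary:
  z >= -1.75 -> could be stanine 2
  z >= -1.25 -> could be stanine 3
  z >= -0.75 -> could be stanine 4
  z >= -0.25 -> could be stanine 5
  z >= 0.25 -> could be stanine 6
  z >= 0.75 -> could be stanine 7
  z >= 1.25 -> could be stanine 8
  z < 1.75
Highest qualifying boundary gives stanine = 8

8


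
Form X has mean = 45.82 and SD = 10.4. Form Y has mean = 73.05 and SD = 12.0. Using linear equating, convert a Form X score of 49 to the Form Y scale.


slope = SD_Y / SD_X = 12.0 / 10.4 ~ 1.1538
intercept = mean_Y - slope * mean_X = 73.05 - (12.0 / 10.4) * 45.82 ~ 20.1808
Y = slope * X + intercept. To avoid rounding drift from the rounded slope/intercept, evaluate the equivalent form Y = mean_Y + SD_Y * (X - mean_X) / SD_X at full precision:
Y = 73.05 + 12.0 * (49 - 45.82) / 10.4
Y = 73.05 + 12.0 * 3.18 / 10.4
Y = 73.05 + 38.16 / 10.4
Y = 73.05 + 3.6692
Y = 76.7192

76.7192


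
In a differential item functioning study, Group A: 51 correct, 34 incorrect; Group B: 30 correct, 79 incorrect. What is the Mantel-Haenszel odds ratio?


Odds_A = 51/34 = 1.5
Odds_B = 30/79 = 0.3797
OR = Odds_A / Odds_B = 1.5 / 0.3797
Exactly, OR = (51 * 79) / (34 * 30) = 4029 / 1020
OR = 3.95

3.95


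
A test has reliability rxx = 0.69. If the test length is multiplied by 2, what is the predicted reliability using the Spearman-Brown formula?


r_new = (n * rxx) / (1 + (n-1) * rxx)
r_new = (2 * 0.69) / (1 + 1 * 0.69)
r_new = 1.38 / 1.69
r_new = 0.8166

0.8166


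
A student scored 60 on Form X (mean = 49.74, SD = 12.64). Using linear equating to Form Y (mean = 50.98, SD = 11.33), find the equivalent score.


slope = SD_Y / SD_X = 11.33 / 12.64 ~ 0.8964
intercept = mean_Y - slope * mean_X = 50.98 - (11.33 / 12.64) * 49.74 ~ 6.395
Y = slope * X + intercept. To avoid rounding drift from the rounded slope/intercept, evaluate the equivalent form Y = mean_Y + SD_Y * (X - mean_X) / SD_X at full precision:
Y = 50.98 + 11.33 * (60 - 49.74) / 12.64
Y = 50.98 + 11.33 * 10.26 / 12.64
Y = 50.98 + 116.2458 / 12.64
Y = 50.98 + 9.1967
Y = 60.1767

60.1767


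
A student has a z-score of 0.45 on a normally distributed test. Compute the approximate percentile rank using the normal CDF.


CDF(z) = 0.5 * (1 + erf(z/sqrt(2)))
erf(0.3182) = 0.3473
CDF = 0.6736
Percentile rank = 0.6736 * 100 = 67.36

67.36


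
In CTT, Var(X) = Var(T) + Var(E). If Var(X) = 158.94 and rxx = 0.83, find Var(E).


var_true = rxx * var_obs = 0.83 * 158.94 = 131.9202
var_error = var_obs - var_true
var_error = 158.94 - 131.9202
var_error = 27.0198

27.0198


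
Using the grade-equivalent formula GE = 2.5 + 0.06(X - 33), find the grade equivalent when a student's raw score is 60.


raw - median = 60 - 33 = 27
slope * diff = 0.06 * 27 = 1.62
GE = 2.5 + 1.62
GE = 4.12

4.12


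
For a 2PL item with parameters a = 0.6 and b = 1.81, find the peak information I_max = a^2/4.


For 2PL, max info at theta = b = 1.81
I_max = a^2 / 4 = 0.6^2 / 4
= 0.36 / 4
I_max = 0.09

0.09


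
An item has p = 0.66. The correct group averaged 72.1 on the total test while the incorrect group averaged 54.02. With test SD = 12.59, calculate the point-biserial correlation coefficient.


q = 1 - p = 0.34
rpb = ((M1 - M0) / SD) * sqrt(p * q)
rpb = ((72.1 - 54.02) / 12.59) * sqrt(0.66 * 0.34)
rpb = 0.6803

0.6803


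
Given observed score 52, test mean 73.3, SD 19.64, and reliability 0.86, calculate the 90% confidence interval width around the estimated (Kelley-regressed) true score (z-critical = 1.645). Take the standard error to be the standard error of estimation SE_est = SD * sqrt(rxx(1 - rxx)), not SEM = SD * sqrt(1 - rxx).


True score estimate = 0.86*52 + 0.14*73.3 = 54.982
SE_est = SD * sqrt(rxx * (1 - rxx)) = 19.64 * sqrt(0.86 * 0.14) = 19.64 * sqrt(0.1204) = 6.814825
CI = T_est +/- z * SE_est, so width = 2 * z * SE_est = 2 * 1.645 * 6.814825
Width = 22.4208

22.4208


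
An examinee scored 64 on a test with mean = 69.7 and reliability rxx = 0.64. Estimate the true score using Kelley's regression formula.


T_est = rxx * X + (1 - rxx) * mean
T_est = 0.64 * 64 + 0.36 * 69.7
T_est = 40.96 + 25.092
T_est = 66.052

66.052


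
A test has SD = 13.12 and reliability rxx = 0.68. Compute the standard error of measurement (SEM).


SEM = SD * sqrt(1 - rxx)
SEM = 13.12 * sqrt(1 - 0.68)
SEM = 13.12 * sqrt(0.32) = 13.12 * 0.565685
SEM = 7.4218

7.4218


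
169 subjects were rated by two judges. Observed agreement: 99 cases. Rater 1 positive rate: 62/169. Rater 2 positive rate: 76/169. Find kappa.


P_o = 99/169 = 0.585799
P_e = (62*76 + 107*93) / 28561 = 0.513392
kappa = (P_o - P_e) / (1 - P_e)
kappa = (0.585799 - 0.513392) / (1 - 0.513392)
kappa = 0.1488

0.1488


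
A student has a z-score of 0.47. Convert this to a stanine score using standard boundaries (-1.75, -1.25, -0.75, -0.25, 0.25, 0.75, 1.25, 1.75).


Stanine boundaries: [-1.75, -1.25, -0.75, -0.25, 0.25, 0.75, 1.25, 1.75]
z = 0.47
Check each boundary:
  z >= -1.75 -> could be stanine 2
  z >= -1.25 -> could be stanine 3
  z >= -0.75 -> could be stanine 4
  z >= -0.25 -> could be stanine 5
  z >= 0.25 -> could be stanine 6
  z < 0.75
  z < 1.25
  z < 1.75
Highest qualifying boundary gives stanine = 6

6


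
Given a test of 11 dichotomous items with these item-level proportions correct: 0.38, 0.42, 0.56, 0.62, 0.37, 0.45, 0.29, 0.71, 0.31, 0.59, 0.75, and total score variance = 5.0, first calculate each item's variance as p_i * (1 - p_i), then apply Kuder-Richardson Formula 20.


For each item, compute p_i * q_i:
  Item 1: 0.38 * 0.62 = 0.2356
  Item 2: 0.42 * 0.58 = 0.2436
  Item 3: 0.56 * 0.44 = 0.2464
  Item 4: 0.62 * 0.38 = 0.2356
  Item 5: 0.37 * 0.63 = 0.2331
  Item 6: 0.45 * 0.55 = 0.2475
  Item 7: 0.29 * 0.71 = 0.2059
  Item 8: 0.71 * 0.29 = 0.2059
  Item 9: 0.31 * 0.69 = 0.2139
  Item 10: 0.59 * 0.41 = 0.2419
  Item 11: 0.75 * 0.25 = 0.1875
Sum(p_i * q_i) = 0.2356 + 0.2436 + 0.2464 + 0.2356 + 0.2331 + 0.2475 + 0.2059 + 0.2059 + 0.2139 + 0.2419 + 0.1875 = 2.4969
KR-20 = (k/(k-1)) * (1 - Sum(p_i*q_i) / Var_total)
= (11/10) * (1 - 2.4969/5.0)
= 1.1 * 0.5006
KR-20 = 0.5507

0.5507


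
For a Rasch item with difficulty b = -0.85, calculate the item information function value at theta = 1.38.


P = 1/(1+exp(-(1.38--0.85))) = 0.9029
I = P*(1-P) = 0.9029 * 0.0971
I = 0.0877

0.0877


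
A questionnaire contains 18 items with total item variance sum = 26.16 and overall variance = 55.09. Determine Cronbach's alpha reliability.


alpha = (k/(k-1)) * (1 - sum(si^2)/s_total^2)
= (18/17) * (1 - 26.16/55.09)
alpha = 0.556

0.556


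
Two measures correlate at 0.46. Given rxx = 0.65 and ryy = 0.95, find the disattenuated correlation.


r_corrected = rxy / sqrt(rxx * ryy)
= 0.46 / sqrt(0.65 * 0.95)
= 0.46 / sqrt(0.6175)
= 0.46 / 0.785812
r_corrected = 0.5854

0.5854


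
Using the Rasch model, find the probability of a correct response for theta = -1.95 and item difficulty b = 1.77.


theta - b = -1.95 - 1.77 = -3.72
exp(-(theta - b)) = exp(3.72) = 41.2644
P = 1 / (1 + 41.2644)
P = 0.0237

0.0237


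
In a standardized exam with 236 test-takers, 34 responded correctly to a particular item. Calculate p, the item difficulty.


Item difficulty p = number correct / total examinees
p = 34 / 236
p = 0.1441

0.1441


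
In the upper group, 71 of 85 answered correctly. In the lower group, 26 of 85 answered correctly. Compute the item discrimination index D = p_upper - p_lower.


p_upper = 71/85 = 0.8353
p_lower = 26/85 = 0.3059
D = 0.8353 - 0.3059 = 0.5294

0.5294


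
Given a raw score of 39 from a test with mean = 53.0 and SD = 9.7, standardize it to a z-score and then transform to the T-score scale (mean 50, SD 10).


z = (X - mean) / SD = (39 - 53.0) / 9.7
z = -14.0 / 9.7
z = -1.4433
T-score = T = 50 + 10z
Carry z at full precision (z = -14.0 / 9.7) into the conversion:
T-score = 50 + 10 * (-14.0 / 9.7) = 50 + -140 / 9.7
T-score = 50 + -14.433
T-score = 35.567

35.567


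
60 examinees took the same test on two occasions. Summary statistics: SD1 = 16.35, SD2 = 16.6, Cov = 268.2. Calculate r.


r = cov(X,Y) / (SD_X * SD_Y)
r = 268.2 / (16.35 * 16.6)
r = 268.2 / 271.41
r = 0.9882

0.9882


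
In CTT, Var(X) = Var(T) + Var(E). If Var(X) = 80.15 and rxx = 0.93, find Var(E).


var_true = rxx * var_obs = 0.93 * 80.15 = 74.5395
var_error = var_obs - var_true
var_error = 80.15 - 74.5395
var_error = 5.6105

5.6105


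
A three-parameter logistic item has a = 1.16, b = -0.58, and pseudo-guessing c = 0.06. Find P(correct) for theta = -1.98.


logit = 1.16*(-1.98 - -0.58) = -1.624
P* = 1/(1 + exp(--1.624)) = 0.1647
P = 0.06 + (1 - 0.06) * 0.1647
P = 0.2148

0.2148


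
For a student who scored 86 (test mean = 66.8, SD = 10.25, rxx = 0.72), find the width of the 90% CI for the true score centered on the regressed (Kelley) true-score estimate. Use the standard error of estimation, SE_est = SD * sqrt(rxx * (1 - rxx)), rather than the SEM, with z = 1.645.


True score estimate = 0.72*86 + 0.28*66.8 = 80.624
SE_est = SD * sqrt(rxx * (1 - rxx)) = 10.25 * sqrt(0.72 * 0.28) = 10.25 * sqrt(0.2016) = 4.602239
CI = T_est +/- z * SE_est, so width = 2 * z * SE_est = 2 * 1.645 * 4.602239
Width = 15.1414

15.1414


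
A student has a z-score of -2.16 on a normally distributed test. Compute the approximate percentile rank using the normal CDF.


CDF(z) = 0.5 * (1 + erf(z/sqrt(2)))
erf(-1.5274) = -0.9692
CDF = 0.0154
Percentile rank = 0.0154 * 100 = 1.54

1.54


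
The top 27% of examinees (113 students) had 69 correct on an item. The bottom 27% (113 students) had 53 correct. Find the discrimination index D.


p_upper = 69/113 = 0.6106
p_lower = 53/113 = 0.469
D = 0.6106 - 0.469 = 0.1416

0.1416


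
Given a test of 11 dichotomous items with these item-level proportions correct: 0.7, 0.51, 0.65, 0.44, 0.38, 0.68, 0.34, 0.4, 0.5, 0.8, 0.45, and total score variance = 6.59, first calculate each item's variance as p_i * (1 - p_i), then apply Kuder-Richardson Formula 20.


For each item, compute p_i * q_i:
  Item 1: 0.7 * 0.3 = 0.21
  Item 2: 0.51 * 0.49 = 0.2499
  Item 3: 0.65 * 0.35 = 0.2275
  Item 4: 0.44 * 0.56 = 0.2464
  Item 5: 0.38 * 0.62 = 0.2356
  Item 6: 0.68 * 0.32 = 0.2176
  Item 7: 0.34 * 0.66 = 0.2244
  Item 8: 0.4 * 0.6 = 0.24
  Item 9: 0.5 * 0.5 = 0.25
  Item 10: 0.8 * 0.2 = 0.16
  Item 11: 0.45 * 0.55 = 0.2475
Sum(p_i * q_i) = 0.21 + 0.2499 + 0.2275 + 0.2464 + 0.2356 + 0.2176 + 0.2244 + 0.24 + 0.25 + 0.16 + 0.2475 = 2.5089
KR-20 = (k/(k-1)) * (1 - Sum(p_i*q_i) / Var_total)
= (11/10) * (1 - 2.5089/6.59)
= 1.1 * 0.6193
KR-20 = 0.6812

0.6812


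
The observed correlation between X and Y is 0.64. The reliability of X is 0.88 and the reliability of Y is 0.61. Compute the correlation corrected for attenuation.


r_corrected = rxy / sqrt(rxx * ryy)
= 0.64 / sqrt(0.88 * 0.61)
= 0.64 / sqrt(0.5368)
= 0.64 / 0.732666
r_corrected = 0.8735

0.8735


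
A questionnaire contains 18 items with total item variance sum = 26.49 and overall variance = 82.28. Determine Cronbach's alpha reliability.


alpha = (k/(k-1)) * (1 - sum(si^2)/s_total^2)
= (18/17) * (1 - 26.49/82.28)
alpha = 0.7179

0.7179


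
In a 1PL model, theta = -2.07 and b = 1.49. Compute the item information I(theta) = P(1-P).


P = 1/(1+exp(-(-2.07-1.49))) = 0.0277
I = P*(1-P) = 0.0277 * 0.9723
I = 0.0269

0.0269


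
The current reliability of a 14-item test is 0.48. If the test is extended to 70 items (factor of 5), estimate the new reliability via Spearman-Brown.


r_new = (n * rxx) / (1 + (n-1) * rxx)
r_new = (5 * 0.48) / (1 + 4 * 0.48)
r_new = 2.4 / 2.92
r_new = 0.8219

0.8219


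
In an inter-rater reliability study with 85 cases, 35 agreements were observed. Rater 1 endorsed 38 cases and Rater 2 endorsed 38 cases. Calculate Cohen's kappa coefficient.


P_o = 35/85 = 0.411765
P_e = (38*38 + 47*47) / 7225 = 0.505606
kappa = (P_o - P_e) / (1 - P_e)
kappa = (0.411765 - 0.505606) / (1 - 0.505606)
kappa = -0.1898

-0.1898


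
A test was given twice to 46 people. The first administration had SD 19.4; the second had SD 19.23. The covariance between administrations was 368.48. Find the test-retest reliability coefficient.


r = cov(X,Y) / (SD_X * SD_Y)
r = 368.48 / (19.4 * 19.23)
r = 368.48 / 373.062
r = 0.9877

0.9877


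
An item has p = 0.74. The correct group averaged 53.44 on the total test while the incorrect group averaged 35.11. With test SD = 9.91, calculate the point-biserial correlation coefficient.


q = 1 - p = 0.26
rpb = ((M1 - M0) / SD) * sqrt(p * q)
rpb = ((53.44 - 35.11) / 9.91) * sqrt(0.74 * 0.26)
rpb = 0.8113

0.8113


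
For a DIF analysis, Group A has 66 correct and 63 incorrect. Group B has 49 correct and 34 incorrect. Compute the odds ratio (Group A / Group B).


Odds_A = 66/63 = 1.0476
Odds_B = 49/34 = 1.4412
OR = Odds_A / Odds_B = 1.0476 / 1.4412
Exactly, OR = (66 * 34) / (63 * 49) = 2244 / 3087
OR = 0.7269

0.7269


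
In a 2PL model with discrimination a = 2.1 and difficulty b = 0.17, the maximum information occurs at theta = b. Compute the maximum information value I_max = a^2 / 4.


For 2PL, max info at theta = b = 0.17
I_max = a^2 / 4 = 2.1^2 / 4
= 4.41 / 4
I_max = 1.1025

1.1025


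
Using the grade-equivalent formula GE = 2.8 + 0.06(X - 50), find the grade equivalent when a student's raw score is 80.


raw - median = 80 - 50 = 30
slope * diff = 0.06 * 30 = 1.8
GE = 2.8 + 1.8
GE = 4.6

4.6


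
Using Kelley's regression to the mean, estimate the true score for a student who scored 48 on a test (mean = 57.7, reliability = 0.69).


T_est = rxx * X + (1 - rxx) * mean
T_est = 0.69 * 48 + 0.31 * 57.7
T_est = 33.12 + 17.887
T_est = 51.007

51.007


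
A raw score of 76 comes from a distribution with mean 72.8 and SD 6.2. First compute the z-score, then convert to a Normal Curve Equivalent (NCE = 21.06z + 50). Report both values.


z = (X - mean) / SD = (76 - 72.8) / 6.2
z = 3.2 / 6.2
z = 0.5161
NCE = NCE = 21.06z + 50
Carry z at full precision (z = 3.2 / 6.2) into the conversion:
NCE = 21.06 * (3.2 / 6.2) + 50 = 67.392 / 6.2 + 50
NCE = 10.8697 + 50
NCE = 60.8697

60.8697


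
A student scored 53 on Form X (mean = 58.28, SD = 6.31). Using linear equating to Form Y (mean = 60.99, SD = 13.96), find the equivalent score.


slope = SD_Y / SD_X = 13.96 / 6.31 ~ 2.2124
intercept = mean_Y - slope * mean_X = 60.99 - (13.96 / 6.31) * 58.28 ~ -67.9464
Y = slope * X + intercept. To avoid rounding drift from the rounded slope/intercept, evaluate the equivalent form Y = mean_Y + SD_Y * (X - mean_X) / SD_X at full precision:
Y = 60.99 + 13.96 * (53 - 58.28) / 6.31
Y = 60.99 - 13.96 * 5.28 / 6.31
Y = 60.99 - 73.7088 / 6.31
Y = 60.99 - 11.6813
Y = 49.3087

49.3087


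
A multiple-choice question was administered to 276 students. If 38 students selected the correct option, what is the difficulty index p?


Item difficulty p = number correct / total examinees
p = 38 / 276
p = 0.1377

0.1377


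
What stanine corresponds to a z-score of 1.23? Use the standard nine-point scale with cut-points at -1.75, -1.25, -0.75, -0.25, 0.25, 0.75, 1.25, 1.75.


Stanine boundaries: [-1.75, -1.25, -0.75, -0.25, 0.25, 0.75, 1.25, 1.75]
z = 1.23
Check each boundary:
  z >= -1.75 -> could be stanine 2
  z >= -1.25 -> could be stanine 3
  z >= -0.75 -> could be stanine 4
  z >= -0.25 -> could be stanine 5
  z >= 0.25 -> could be stanine 6
  z >= 0.75 -> could be stanine 7
  z < 1.25
  z < 1.75
Highest qualifying boundary gives stanine = 7

7


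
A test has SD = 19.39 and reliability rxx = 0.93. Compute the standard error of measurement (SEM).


SEM = SD * sqrt(1 - rxx)
SEM = 19.39 * sqrt(1 - 0.93)
SEM = 19.39 * sqrt(0.07) = 19.39 * 0.264575
SEM = 5.1301

5.1301


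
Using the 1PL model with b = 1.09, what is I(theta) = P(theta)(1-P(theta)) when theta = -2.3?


P = 1/(1+exp(-(-2.3-1.09))) = 0.0326
I = P*(1-P) = 0.0326 * 0.9674
I = 0.0315

0.0315


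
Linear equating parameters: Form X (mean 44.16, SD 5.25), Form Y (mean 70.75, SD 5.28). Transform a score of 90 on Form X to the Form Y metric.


slope = SD_Y / SD_X = 5.28 / 5.25 ~ 1.0057
intercept = mean_Y - slope * mean_X = 70.75 - (5.28 / 5.25) * 44.16 ~ 26.3377
Y = slope * X + intercept. To avoid rounding drift from the rounded slope/intercept, evaluate the equivalent form Y = mean_Y + SD_Y * (X - mean_X) / SD_X at full precision:
Y = 70.75 + 5.28 * (90 - 44.16) / 5.25
Y = 70.75 + 5.28 * 45.84 / 5.25
Y = 70.75 + 242.0352 / 5.25
Y = 70.75 + 46.1019
Y = 116.8519

116.8519


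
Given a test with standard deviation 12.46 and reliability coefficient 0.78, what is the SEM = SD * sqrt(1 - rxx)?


SEM = SD * sqrt(1 - rxx)
SEM = 12.46 * sqrt(1 - 0.78)
SEM = 12.46 * sqrt(0.22) = 12.46 * 0.469042
SEM = 5.8443

5.8443


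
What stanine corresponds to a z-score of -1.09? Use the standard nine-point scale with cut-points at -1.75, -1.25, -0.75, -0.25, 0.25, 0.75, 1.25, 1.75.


Stanine boundaries: [-1.75, -1.25, -0.75, -0.25, 0.25, 0.75, 1.25, 1.75]
z = -1.09
Check each boundary:
  z >= -1.75 -> could be stanine 2
  z >= -1.25 -> could be stanine 3
  z < -0.75
  z < -0.25
  z < 0.25
  z < 0.75
  z < 1.25
  z < 1.75
Highest qualifying boundary gives stanine = 3

3


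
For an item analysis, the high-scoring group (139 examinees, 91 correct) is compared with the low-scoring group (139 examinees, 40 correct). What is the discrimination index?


p_upper = 91/139 = 0.6547
p_lower = 40/139 = 0.2878
D = 0.6547 - 0.2878 = 0.3669

0.3669


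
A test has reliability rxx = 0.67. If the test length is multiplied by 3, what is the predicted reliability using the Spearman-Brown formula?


r_new = (n * rxx) / (1 + (n-1) * rxx)
r_new = (3 * 0.67) / (1 + 2 * 0.67)
r_new = 2.01 / 2.34
r_new = 0.859

0.859


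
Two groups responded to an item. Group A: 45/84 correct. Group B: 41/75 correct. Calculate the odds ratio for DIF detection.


Odds_A = 45/39 = 1.1538
Odds_B = 41/34 = 1.2059
OR = Odds_A / Odds_B = 1.1538 / 1.2059
Exactly, OR = (45 * 34) / (39 * 41) = 1530 / 1599
OR = 0.9568

0.9568


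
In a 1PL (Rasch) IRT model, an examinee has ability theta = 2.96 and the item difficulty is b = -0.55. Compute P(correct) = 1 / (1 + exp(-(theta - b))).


theta - b = 2.96 - -0.55 = 3.51
exp(-(theta - b)) = exp(-3.51) = 0.0299
P = 1 / (1 + 0.0299)
P = 0.971

0.971


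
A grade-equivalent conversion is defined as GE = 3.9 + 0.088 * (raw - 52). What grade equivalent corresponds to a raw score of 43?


raw - median = 43 - 52 = -9
slope * diff = 0.088 * -9 = -0.792
GE = 3.9 + -0.792
GE = 3.108

3.108


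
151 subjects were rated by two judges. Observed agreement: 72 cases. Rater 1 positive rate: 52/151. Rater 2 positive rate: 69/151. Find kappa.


P_o = 72/151 = 0.476821
P_e = (52*69 + 99*82) / 22801 = 0.513399
kappa = (P_o - P_e) / (1 - P_e)
kappa = (0.476821 - 0.513399) / (1 - 0.513399)
kappa = -0.0752

-0.0752


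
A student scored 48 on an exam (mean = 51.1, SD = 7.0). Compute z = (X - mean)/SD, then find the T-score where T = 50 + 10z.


z = (X - mean) / SD = (48 - 51.1) / 7.0
z = -3.1 / 7.0
z = -0.4429
T-score = T = 50 + 10z
Carry z at full precision (z = -3.1 / 7.0) into the conversion:
T-score = 50 + 10 * (-3.1 / 7.0) = 50 + -31 / 7.0
T-score = 50 + -4.4286
T-score = 45.5714

45.5714


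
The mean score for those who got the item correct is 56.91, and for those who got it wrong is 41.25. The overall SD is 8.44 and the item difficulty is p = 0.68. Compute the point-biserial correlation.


q = 1 - p = 0.32
rpb = ((M1 - M0) / SD) * sqrt(p * q)
rpb = ((56.91 - 41.25) / 8.44) * sqrt(0.68 * 0.32)
rpb = 0.8655

0.8655


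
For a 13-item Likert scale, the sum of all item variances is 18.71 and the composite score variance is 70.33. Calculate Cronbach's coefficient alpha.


alpha = (k/(k-1)) * (1 - sum(si^2)/s_total^2)
= (13/12) * (1 - 18.71/70.33)
alpha = 0.7951

0.7951


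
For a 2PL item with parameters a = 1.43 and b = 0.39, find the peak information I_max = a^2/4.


For 2PL, max info at theta = b = 0.39
I_max = a^2 / 4 = 1.43^2 / 4
= 2.0449 / 4
I_max = 0.5112

0.5112


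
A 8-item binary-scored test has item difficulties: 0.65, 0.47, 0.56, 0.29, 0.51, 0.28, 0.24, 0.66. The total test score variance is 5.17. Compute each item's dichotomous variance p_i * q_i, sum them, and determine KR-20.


For each item, compute p_i * q_i:
  Item 1: 0.65 * 0.35 = 0.2275
  Item 2: 0.47 * 0.53 = 0.2491
  Item 3: 0.56 * 0.44 = 0.2464
  Item 4: 0.29 * 0.71 = 0.2059
  Item 5: 0.51 * 0.49 = 0.2499
  Item 6: 0.28 * 0.72 = 0.2016
  Item 7: 0.24 * 0.76 = 0.1824
  Item 8: 0.66 * 0.34 = 0.2244
Sum(p_i * q_i) = 0.2275 + 0.2491 + 0.2464 + 0.2059 + 0.2499 + 0.2016 + 0.1824 + 0.2244 = 1.7872
KR-20 = (k/(k-1)) * (1 - Sum(p_i*q_i) / Var_total)
= (8/7) * (1 - 1.7872/5.17)
= 1.1429 * 0.6543
KR-20 = 0.7478

0.7478


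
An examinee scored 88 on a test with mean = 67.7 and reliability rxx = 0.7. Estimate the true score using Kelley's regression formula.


T_est = rxx * X + (1 - rxx) * mean
T_est = 0.7 * 88 + 0.3 * 67.7
T_est = 61.6 + 20.31
T_est = 81.91

81.91


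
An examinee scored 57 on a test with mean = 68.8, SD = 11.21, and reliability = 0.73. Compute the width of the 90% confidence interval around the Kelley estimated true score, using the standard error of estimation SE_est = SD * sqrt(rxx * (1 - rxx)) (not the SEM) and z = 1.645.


True score estimate = 0.73*57 + 0.27*68.8 = 60.186
SE_est = SD * sqrt(rxx * (1 - rxx)) = 11.21 * sqrt(0.73 * 0.27) = 11.21 * sqrt(0.1971) = 4.976786
CI = T_est +/- z * SE_est, so width = 2 * z * SE_est = 2 * 1.645 * 4.976786
Width = 16.3736

16.3736


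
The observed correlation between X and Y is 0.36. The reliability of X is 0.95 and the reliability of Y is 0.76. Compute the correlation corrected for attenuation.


r_corrected = rxy / sqrt(rxx * ryy)
= 0.36 / sqrt(0.95 * 0.76)
= 0.36 / sqrt(0.722)
= 0.36 / 0.849706
r_corrected = 0.4237

0.4237


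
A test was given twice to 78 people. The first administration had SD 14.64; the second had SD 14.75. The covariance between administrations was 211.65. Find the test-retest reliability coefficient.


r = cov(X,Y) / (SD_X * SD_Y)
r = 211.65 / (14.64 * 14.75)
r = 211.65 / 215.94
r = 0.9801

0.9801


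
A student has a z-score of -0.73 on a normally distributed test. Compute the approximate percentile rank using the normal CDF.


CDF(z) = 0.5 * (1 + erf(z/sqrt(2)))
erf(-0.5162) = -0.5346
CDF = 0.2327
Percentile rank = 0.2327 * 100 = 23.27

23.27


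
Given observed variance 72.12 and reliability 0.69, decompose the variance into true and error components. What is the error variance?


var_true = rxx * var_obs = 0.69 * 72.12 = 49.7628
var_error = var_obs - var_true
var_error = 72.12 - 49.7628
var_error = 22.3572

22.3572


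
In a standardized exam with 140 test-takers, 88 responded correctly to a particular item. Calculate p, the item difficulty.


Item difficulty p = number correct / total examinees
p = 88 / 140
p = 0.6286

0.6286


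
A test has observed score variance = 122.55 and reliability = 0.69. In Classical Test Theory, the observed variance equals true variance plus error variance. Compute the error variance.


var_true = rxx * var_obs = 0.69 * 122.55 = 84.5595
var_error = var_obs - var_true
var_error = 122.55 - 84.5595
var_error = 37.9905

37.9905


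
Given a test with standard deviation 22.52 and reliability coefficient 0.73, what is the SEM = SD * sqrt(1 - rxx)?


SEM = SD * sqrt(1 - rxx)
SEM = 22.52 * sqrt(1 - 0.73)
SEM = 22.52 * sqrt(0.27) = 22.52 * 0.519615
SEM = 11.7017

11.7017


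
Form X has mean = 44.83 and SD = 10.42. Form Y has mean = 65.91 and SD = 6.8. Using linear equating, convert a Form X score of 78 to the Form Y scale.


slope = SD_Y / SD_X = 6.8 / 10.42 ~ 0.6526
intercept = mean_Y - slope * mean_X = 65.91 - (6.8 / 10.42) * 44.83 ~ 36.6543
Y = slope * X + intercept. To avoid rounding drift from the rounded slope/intercept, evaluate the equivalent form Y = mean_Y + SD_Y * (X - mean_X) / SD_X at full precision:
Y = 65.91 + 6.8 * (78 - 44.83) / 10.42
Y = 65.91 + 6.8 * 33.17 / 10.42
Y = 65.91 + 225.556 / 10.42
Y = 65.91 + 21.6464
Y = 87.5564

87.5564


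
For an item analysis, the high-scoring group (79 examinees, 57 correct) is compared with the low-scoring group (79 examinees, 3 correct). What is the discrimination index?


p_upper = 57/79 = 0.7215
p_lower = 3/79 = 0.038
D = 0.7215 - 0.038 = 0.6835

0.6835


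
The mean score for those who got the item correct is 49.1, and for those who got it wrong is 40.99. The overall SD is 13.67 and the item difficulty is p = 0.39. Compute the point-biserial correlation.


q = 1 - p = 0.61
rpb = ((M1 - M0) / SD) * sqrt(p * q)
rpb = ((49.1 - 40.99) / 13.67) * sqrt(0.39 * 0.61)
rpb = 0.2894

0.2894


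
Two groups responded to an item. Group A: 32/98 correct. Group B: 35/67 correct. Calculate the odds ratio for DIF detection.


Odds_A = 32/66 = 0.4848
Odds_B = 35/32 = 1.0938
OR = Odds_A / Odds_B = 0.4848 / 1.0938
Exactly, OR = (32 * 32) / (66 * 35) = 1024 / 2310
OR = 0.4433

0.4433


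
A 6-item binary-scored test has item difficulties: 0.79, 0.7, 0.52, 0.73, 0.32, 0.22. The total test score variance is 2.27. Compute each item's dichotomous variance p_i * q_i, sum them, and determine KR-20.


For each item, compute p_i * q_i:
  Item 1: 0.79 * 0.21 = 0.1659
  Item 2: 0.7 * 0.3 = 0.21
  Item 3: 0.52 * 0.48 = 0.2496
  Item 4: 0.73 * 0.27 = 0.1971
  Item 5: 0.32 * 0.68 = 0.2176
  Item 6: 0.22 * 0.78 = 0.1716
Sum(p_i * q_i) = 0.1659 + 0.21 + 0.2496 + 0.1971 + 0.2176 + 0.1716 = 1.2118
KR-20 = (k/(k-1)) * (1 - Sum(p_i*q_i) / Var_total)
= (6/5) * (1 - 1.2118/2.27)
= 1.2 * 0.4662
KR-20 = 0.5594

0.5594


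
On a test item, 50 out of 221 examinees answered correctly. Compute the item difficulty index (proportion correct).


Item difficulty p = number correct / total examinees
p = 50 / 221
p = 0.2262

0.2262


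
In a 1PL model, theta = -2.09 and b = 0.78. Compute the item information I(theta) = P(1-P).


P = 1/(1+exp(-(-2.09-0.78))) = 0.0537
I = P*(1-P) = 0.0537 * 0.9463
I = 0.0508

0.0508


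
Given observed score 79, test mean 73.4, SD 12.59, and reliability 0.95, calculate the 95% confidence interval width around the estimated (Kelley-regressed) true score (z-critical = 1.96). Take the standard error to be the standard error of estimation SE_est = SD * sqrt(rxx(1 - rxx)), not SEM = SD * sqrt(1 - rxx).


True score estimate = 0.95*79 + 0.05*73.4 = 78.72
SE_est = SD * sqrt(rxx * (1 - rxx)) = 12.59 * sqrt(0.95 * 0.05) = 12.59 * sqrt(0.0475) = 2.743927
CI = T_est +/- z * SE_est, so width = 2 * z * SE_est = 2 * 1.96 * 2.743927
Width = 10.7562

10.7562
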